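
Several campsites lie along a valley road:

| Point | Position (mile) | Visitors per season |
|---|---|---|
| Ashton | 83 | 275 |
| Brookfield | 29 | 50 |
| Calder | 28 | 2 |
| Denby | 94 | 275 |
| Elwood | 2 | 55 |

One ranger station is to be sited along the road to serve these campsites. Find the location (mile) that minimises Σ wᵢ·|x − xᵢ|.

x = 83

For a sum of weighted absolute distances on a line, the optimum is the weighted median (not the mean). Total weight W = 657; half-weight = 328.5.
Sort by position and accumulate weight:
  mile 2 (Elwood, w=55) → cum 55
  mile 28 (Calder, w=2) → cum 57
  mile 29 (Brookfield, w=50) → cum 107
  mile 83 (Ashton, w=275) → cum 382  ≥ 328.5 → median here
  mile 94 (Denby, w=275) → cum 657
Optimal location: mile 83.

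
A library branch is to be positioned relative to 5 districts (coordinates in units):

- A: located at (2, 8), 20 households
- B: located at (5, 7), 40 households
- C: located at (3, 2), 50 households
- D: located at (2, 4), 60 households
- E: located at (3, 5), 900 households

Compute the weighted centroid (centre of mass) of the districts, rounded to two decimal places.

The minimiser of Σwᵢ‖p−pᵢ‖² is the weighted centroid p* = (Σwᵢpᵢ)/(Σwᵢ).
Σwᵢ = 1070.
Σwᵢxᵢ = 20·2 + 40·5 + 50·3 + 60·2 + 900·3 = 3210.
Σwᵢyᵢ = 20·8 + 40·7 + 50·2 + 60·4 + 900·5 = 5280.
x* = 3210/1070 = 3.00, y* = 5280/1070 = 4.93.

(3.00, 4.93)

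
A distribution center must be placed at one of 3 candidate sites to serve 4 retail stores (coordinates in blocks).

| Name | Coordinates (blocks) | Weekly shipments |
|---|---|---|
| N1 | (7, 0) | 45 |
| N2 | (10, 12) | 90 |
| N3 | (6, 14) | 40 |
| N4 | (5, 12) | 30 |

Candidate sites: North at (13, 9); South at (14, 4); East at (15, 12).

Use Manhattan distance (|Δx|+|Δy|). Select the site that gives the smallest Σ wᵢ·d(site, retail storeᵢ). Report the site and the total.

Total weighted distance at each candidate:
  North (13, 9): total = 2025
  South (14, 4): total = 2805
  East (15, 12): total = 2090
Minimum is at North with total 2025 blocks.

North, total 2025 blocks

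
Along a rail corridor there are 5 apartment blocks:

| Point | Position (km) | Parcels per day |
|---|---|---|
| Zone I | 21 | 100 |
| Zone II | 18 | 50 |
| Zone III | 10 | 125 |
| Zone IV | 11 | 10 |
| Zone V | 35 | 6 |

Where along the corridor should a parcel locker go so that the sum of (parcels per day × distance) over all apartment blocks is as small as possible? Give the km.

For a sum of weighted absolute distances on a line, the optimum is the weighted median (not the mean). Total weight W = 291; half-weight = 145.5.
Sort by position and accumulate weight:
  km 10 (Zone III, w=125) → cum 125
  km 11 (Zone IV, w=10) → cum 135
  km 18 (Zone II, w=50) → cum 185  ≥ 145.5 → median here
  km 21 (Zone I, w=100) → cum 285
  km 35 (Zone V, w=6) → cum 291
Optimal location: km 18.

x = 18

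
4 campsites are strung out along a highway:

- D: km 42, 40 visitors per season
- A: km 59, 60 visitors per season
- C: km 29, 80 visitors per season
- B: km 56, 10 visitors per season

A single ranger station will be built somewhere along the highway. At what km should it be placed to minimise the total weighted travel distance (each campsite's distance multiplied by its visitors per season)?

For a sum of weighted absolute distances on a line, the optimum is the weighted median (not the mean). Total weight W = 190; half-weight = 95.
Sort by position and accumulate weight:
  km 29 (C, w=80) → cum 80
  km 42 (D, w=40) → cum 120  ≥ 95 → median here
  km 56 (B, w=10) → cum 130
  km 59 (A, w=60) → cum 190
Optimal location: km 42.

x = 42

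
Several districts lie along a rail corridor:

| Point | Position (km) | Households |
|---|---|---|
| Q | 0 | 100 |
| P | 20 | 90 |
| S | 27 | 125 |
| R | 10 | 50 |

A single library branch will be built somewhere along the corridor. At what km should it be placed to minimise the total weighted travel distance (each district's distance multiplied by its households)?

For a sum of weighted absolute distances on a line, the optimum is the weighted median (not the mean). Total weight W = 365; half-weight = 182.5.
Sort by position and accumulate weight:
  km 0 (Q, w=100) → cum 100
  km 10 (R, w=50) → cum 150
  km 20 (P, w=90) → cum 240  ≥ 182.5 → median here
  km 27 (S, w=125) → cum 365
Optimal location: km 20.

x = 20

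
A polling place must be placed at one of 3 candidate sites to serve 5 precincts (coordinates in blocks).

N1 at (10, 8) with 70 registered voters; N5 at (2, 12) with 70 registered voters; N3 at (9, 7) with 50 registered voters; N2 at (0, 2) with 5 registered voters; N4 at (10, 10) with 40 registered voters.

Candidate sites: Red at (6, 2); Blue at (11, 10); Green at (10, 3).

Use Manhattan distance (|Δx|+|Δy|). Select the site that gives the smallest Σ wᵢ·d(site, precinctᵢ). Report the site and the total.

Blue, total 1365 blocks

Total weighted distance at each candidate:
  Red (6, 2): total = 2590
  Blue (11, 10): total = 1365
  Green (10, 3): total = 2125
Minimum is at Blue with total 1365 blocks.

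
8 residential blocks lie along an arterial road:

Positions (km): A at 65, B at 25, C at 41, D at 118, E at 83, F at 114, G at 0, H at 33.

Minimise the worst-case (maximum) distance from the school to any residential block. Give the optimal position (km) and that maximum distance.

location 59, max distance 59

The 1-center on a line is the midpoint of the two extreme points: leftmost at 0, rightmost at 118.
Optimal location = (0 + 118)/2 = 59; maximum distance = (118 − 0)/2 = 59.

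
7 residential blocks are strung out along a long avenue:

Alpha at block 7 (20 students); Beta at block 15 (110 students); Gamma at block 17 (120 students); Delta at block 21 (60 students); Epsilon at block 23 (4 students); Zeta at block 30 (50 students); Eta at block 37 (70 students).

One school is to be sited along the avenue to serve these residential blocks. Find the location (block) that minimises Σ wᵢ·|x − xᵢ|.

For a sum of weighted absolute distances on a line, the optimum is the weighted median (not the mean). Total weight W = 434; half-weight = 217.
Sort by position and accumulate weight:
  block 7 (Alpha, w=20) → cum 20
  block 15 (Beta, w=110) → cum 130
  block 17 (Gamma, w=120) → cum 250  ≥ 217 → median here
  block 21 (Delta, w=60) → cum 310
  block 23 (Epsilon, w=4) → cum 314
  block 30 (Zeta, w=50) → cum 364
  block 37 (Eta, w=70) → cum 434
Optimal location: block 17.

x = 17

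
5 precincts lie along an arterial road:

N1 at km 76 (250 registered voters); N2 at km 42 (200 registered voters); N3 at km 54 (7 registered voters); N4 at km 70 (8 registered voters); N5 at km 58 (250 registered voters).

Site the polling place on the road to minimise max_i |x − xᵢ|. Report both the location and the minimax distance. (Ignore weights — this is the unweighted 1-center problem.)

The 1-center on a line is the midpoint of the two extreme points: leftmost at 42, rightmost at 76.
Optimal location = (42 + 76)/2 = 59; maximum distance = (76 − 42)/2 = 17.

location 59, max distance 17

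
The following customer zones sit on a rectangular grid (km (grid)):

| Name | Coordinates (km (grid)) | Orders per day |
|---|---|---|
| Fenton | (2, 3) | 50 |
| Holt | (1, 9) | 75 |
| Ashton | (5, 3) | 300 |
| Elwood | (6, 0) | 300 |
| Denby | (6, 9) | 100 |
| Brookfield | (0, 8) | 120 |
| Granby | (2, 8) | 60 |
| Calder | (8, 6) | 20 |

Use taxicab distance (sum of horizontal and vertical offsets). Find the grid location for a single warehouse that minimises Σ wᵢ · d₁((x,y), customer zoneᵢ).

(5, 3)

Manhattan distance separates: Σwᵢ(|x−xᵢ|+|y−yᵢ|) = Σwᵢ|x−xᵢ| + Σwᵢ|y−yᵢ|, so x and y are optimised independently as 1-D weighted medians.
Total weight W = 1025; half = 512.5.
x-coordinate, sorted with cumulative weight:
  x=0 (Brookfield, w=120) cum 120
  x=1 (Holt, w=75) cum 195
  x=2 (Fenton, w=50) cum 245
  x=2 (Granby, w=60) cum 305
  x=5 (Ashton, w=300) cum 605  ← median
  x=6 (Elwood, w=300) cum 905
  x=6 (Denby, w=100) cum 1005
  x=8 (Calder, w=20) cum 1025
⇒ x* = 5
y-coordinate, sorted with cumulative weight:
  y=0 (Elwood, w=300) cum 300
  y=3 (Fenton, w=50) cum 350
  y=3 (Ashton, w=300) cum 650  ← median
  y=6 (Calder, w=20) cum 670
  y=8 (Brookfield, w=120) cum 790
  y=8 (Granby, w=60) cum 850
  y=9 (Holt, w=75) cum 925
  y=9 (Denby, w=100) cum 1025
⇒ y* = 3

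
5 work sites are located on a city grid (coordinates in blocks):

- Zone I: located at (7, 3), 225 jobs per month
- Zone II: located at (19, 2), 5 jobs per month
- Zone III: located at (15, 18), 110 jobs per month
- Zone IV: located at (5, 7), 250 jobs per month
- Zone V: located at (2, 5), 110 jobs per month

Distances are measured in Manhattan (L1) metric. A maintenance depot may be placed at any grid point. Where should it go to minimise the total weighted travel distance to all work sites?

Manhattan distance separates: Σwᵢ(|x−xᵢ|+|y−yᵢ|) = Σwᵢ|x−xᵢ| + Σwᵢ|y−yᵢ|, so x and y are optimised independently as 1-D weighted medians.
Total weight W = 700; half = 350.
x-coordinate, sorted with cumulative weight:
  x=2 (Zone V, w=110) cum 110
  x=5 (Zone IV, w=250) cum 360  ← median
  x=7 (Zone I, w=225) cum 585
  x=15 (Zone III, w=110) cum 695
  x=19 (Zone II, w=5) cum 700
⇒ x* = 5
y-coordinate, sorted with cumulative weight:
  y=2 (Zone II, w=5) cum 5
  y=3 (Zone I, w=225) cum 230
  y=5 (Zone V, w=110) cum 340
  y=7 (Zone IV, w=250) cum 590  ← median
  y=18 (Zone III, w=110) cum 700
⇒ y* = 7

(5, 7)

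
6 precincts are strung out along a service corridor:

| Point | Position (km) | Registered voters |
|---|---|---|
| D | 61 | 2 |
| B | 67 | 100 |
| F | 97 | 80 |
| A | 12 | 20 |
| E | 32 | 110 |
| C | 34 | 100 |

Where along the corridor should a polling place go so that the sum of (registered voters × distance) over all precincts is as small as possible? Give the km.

For a sum of weighted absolute distances on a line, the optimum is the weighted median (not the mean). Total weight W = 412; half-weight = 206.
Sort by position and accumulate weight:
  km 12 (A, w=20) → cum 20
  km 32 (E, w=110) → cum 130
  km 34 (C, w=100) → cum 230  ≥ 206 → median here
  km 61 (D, w=2) → cum 232
  km 67 (B, w=100) → cum 332
  km 97 (F, w=80) → cum 412
Optimal location: km 34.

x = 34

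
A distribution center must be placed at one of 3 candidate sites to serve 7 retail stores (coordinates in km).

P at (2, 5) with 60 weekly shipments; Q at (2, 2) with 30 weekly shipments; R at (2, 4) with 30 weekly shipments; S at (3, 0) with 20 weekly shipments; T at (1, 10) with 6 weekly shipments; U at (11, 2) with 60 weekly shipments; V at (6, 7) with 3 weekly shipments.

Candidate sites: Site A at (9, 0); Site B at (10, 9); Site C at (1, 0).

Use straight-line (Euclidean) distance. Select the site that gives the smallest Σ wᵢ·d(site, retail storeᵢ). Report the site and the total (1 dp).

Total weighted distance at each candidate:
  Site A (9, 0): total = 1365.8
  Site B (10, 9): total = 1858.6
  Site C (1, 0): total = 1234.4
Minimum is at Site C with total 1234.4 km.

Site C, total 1234.4 km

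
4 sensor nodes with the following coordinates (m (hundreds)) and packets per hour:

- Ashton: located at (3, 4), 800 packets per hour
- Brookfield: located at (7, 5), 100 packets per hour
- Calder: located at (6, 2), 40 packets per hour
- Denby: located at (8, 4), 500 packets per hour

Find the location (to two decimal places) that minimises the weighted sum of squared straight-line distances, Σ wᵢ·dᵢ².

The minimiser of Σwᵢ‖p−pᵢ‖² is the weighted centroid p* = (Σwᵢpᵢ)/(Σwᵢ).
Σwᵢ = 1440.
Σwᵢxᵢ = 800·3 + 100·7 + 40·6 + 500·8 = 7340.
Σwᵢyᵢ = 800·4 + 100·5 + 40·2 + 500·4 = 5780.
x* = 7340/1440 = 5.10, y* = 5780/1440 = 4.01.

(5.10, 4.01)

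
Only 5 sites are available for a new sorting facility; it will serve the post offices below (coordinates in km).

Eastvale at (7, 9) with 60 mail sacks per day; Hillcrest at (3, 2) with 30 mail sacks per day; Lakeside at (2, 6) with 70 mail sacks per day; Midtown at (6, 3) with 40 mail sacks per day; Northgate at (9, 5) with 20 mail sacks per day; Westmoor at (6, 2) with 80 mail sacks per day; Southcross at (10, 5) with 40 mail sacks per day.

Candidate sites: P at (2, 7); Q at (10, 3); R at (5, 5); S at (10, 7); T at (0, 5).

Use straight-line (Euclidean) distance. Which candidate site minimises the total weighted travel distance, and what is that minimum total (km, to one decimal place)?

Total weighted distance at each candidate:
  P (2, 7): total = 1760.1
  Q (10, 3): total = 1827.3
  R (5, 5): total = 1220.3
  S (10, 7): total = 1902.0
  T (0, 5): total = 2137.2
Minimum is at R with total 1220.3 km.

R, total 1220.3 km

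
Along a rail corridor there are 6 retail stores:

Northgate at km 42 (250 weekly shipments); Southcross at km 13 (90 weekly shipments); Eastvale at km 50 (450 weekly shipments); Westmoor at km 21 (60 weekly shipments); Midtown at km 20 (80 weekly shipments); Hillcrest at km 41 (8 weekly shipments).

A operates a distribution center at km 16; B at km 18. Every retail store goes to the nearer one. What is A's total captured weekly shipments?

The indifferent point is the midpoint (16+18)/2 = 17; retail stores left of it (closer to A at 16) go to A, those right go to B.
  Southcross at 13 (w=90) → A
  Midtown at 20 (w=80) → B
  Westmoor at 21 (w=60) → B
  Hillcrest at 41 (w=8) → B
  Northgate at 42 (w=250) → B
  Eastvale at 50 (w=450) → B
A captures 90; B captures 848.

90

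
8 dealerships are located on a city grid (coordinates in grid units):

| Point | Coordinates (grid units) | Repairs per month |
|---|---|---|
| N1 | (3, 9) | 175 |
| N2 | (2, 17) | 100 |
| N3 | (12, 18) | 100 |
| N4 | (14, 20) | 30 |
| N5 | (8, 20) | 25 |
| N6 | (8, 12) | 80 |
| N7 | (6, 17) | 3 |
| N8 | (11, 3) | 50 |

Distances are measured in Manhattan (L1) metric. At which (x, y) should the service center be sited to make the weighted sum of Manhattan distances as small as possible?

Manhattan distance separates: Σwᵢ(|x−xᵢ|+|y−yᵢ|) = Σwᵢ|x−xᵢ| + Σwᵢ|y−yᵢ|, so x and y are optimised independently as 1-D weighted medians.
Total weight W = 563; half = 281.5.
x-coordinate, sorted with cumulative weight:
  x=2 (N2, w=100) cum 100
  x=3 (N1, w=175) cum 275
  x=6 (N7, w=3) cum 278
  x=8 (N5, w=25) cum 303  ← median
  x=8 (N6, w=80) cum 383
  x=11 (N8, w=50) cum 433
  x=12 (N3, w=100) cum 533
  x=14 (N4, w=30) cum 563
⇒ x* = 8
y-coordinate, sorted with cumulative weight:
  y=3 (N8, w=50) cum 50
  y=9 (N1, w=175) cum 225
  y=12 (N6, w=80) cum 305  ← median
  y=17 (N2, w=100) cum 405
  y=17 (N7, w=3) cum 408
  y=18 (N3, w=100) cum 508
  y=20 (N4, w=30) cum 538
  y=20 (N5, w=25) cum 563
⇒ y* = 12

(8, 12)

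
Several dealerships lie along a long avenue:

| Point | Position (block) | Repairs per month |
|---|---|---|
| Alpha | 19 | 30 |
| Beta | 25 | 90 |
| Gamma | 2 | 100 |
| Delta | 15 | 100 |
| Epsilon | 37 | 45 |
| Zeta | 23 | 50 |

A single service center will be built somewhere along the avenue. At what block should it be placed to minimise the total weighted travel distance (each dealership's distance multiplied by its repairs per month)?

x = 19

For a sum of weighted absolute distances on a line, the optimum is the weighted median (not the mean). Total weight W = 415; half-weight = 207.5.
Sort by position and accumulate weight:
  block 2 (Gamma, w=100) → cum 100
  block 15 (Delta, w=100) → cum 200
  block 19 (Alpha, w=30) → cum 230  ≥ 207.5 → median here
  block 23 (Zeta, w=50) → cum 280
  block 25 (Beta, w=90) → cum 370
  block 37 (Epsilon, w=45) → cum 415
Optimal location: block 19.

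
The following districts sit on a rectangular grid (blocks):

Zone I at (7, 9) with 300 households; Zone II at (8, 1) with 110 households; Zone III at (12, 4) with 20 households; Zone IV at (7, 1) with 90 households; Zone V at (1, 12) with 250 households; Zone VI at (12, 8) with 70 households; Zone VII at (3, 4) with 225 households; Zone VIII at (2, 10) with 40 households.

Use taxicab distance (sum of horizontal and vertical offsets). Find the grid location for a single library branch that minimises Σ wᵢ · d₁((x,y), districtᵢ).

(7, 9)

Manhattan distance separates: Σwᵢ(|x−xᵢ|+|y−yᵢ|) = Σwᵢ|x−xᵢ| + Σwᵢ|y−yᵢ|, so x and y are optimised independently as 1-D weighted medians.
Total weight W = 1105; half = 552.5.
x-coordinate, sorted with cumulative weight:
  x=1 (Zone V, w=250) cum 250
  x=2 (Zone VIII, w=40) cum 290
  x=3 (Zone VII, w=225) cum 515
  x=7 (Zone I, w=300) cum 815  ← median
  x=7 (Zone IV, w=90) cum 905
  x=8 (Zone II, w=110) cum 1015
  x=12 (Zone III, w=20) cum 1035
  x=12 (Zone VI, w=70) cum 1105
⇒ x* = 7
y-coordinate, sorted with cumulative weight:
  y=1 (Zone II, w=110) cum 110
  y=1 (Zone IV, w=90) cum 200
  y=4 (Zone III, w=20) cum 220
  y=4 (Zone VII, w=225) cum 445
  y=8 (Zone VI, w=70) cum 515
  y=9 (Zone I, w=300) cum 815  ← median
  y=10 (Zone VIII, w=40) cum 855
  y=12 (Zone V, w=250) cum 1105
⇒ y* = 9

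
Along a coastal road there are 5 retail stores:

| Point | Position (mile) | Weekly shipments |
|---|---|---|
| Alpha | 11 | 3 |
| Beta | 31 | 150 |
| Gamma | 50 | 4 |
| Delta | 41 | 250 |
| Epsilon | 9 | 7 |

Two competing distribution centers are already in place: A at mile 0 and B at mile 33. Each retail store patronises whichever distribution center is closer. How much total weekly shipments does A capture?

10

The indifferent point is the midpoint (0+33)/2 = 16.5; retail stores left of it (closer to A at 0) go to A, those right go to B.
  Epsilon at 9 (w=7) → A
  Alpha at 11 (w=3) → A
  Beta at 31 (w=150) → B
  Delta at 41 (w=250) → B
  Gamma at 50 (w=4) → B
A captures 10; B captures 404.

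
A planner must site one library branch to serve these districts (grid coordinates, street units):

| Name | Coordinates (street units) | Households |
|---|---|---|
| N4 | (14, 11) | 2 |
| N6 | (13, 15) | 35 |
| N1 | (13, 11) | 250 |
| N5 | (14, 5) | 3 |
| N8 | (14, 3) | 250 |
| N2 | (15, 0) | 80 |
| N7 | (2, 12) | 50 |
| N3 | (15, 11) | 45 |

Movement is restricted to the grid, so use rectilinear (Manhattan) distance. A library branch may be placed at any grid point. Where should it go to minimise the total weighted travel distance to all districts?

Manhattan distance separates: Σwᵢ(|x−xᵢ|+|y−yᵢ|) = Σwᵢ|x−xᵢ| + Σwᵢ|y−yᵢ|, so x and y are optimised independently as 1-D weighted medians.
Total weight W = 715; half = 357.5.
x-coordinate, sorted with cumulative weight:
  x=2 (N7, w=50) cum 50
  x=13 (N6, w=35) cum 85
  x=13 (N1, w=250) cum 335
  x=14 (N4, w=2) cum 337
  x=14 (N5, w=3) cum 340
  x=14 (N8, w=250) cum 590  ← median
  x=15 (N2, w=80) cum 670
  x=15 (N3, w=45) cum 715
⇒ x* = 14
y-coordinate, sorted with cumulative weight:
  y=0 (N2, w=80) cum 80
  y=3 (N8, w=250) cum 330
  y=5 (N5, w=3) cum 333
  y=11 (N4, w=2) cum 335
  y=11 (N1, w=250) cum 585  ← median
  y=11 (N3, w=45) cum 630
  y=12 (N7, w=50) cum 680
  y=15 (N6, w=35) cum 715
⇒ y* = 11

(14, 11)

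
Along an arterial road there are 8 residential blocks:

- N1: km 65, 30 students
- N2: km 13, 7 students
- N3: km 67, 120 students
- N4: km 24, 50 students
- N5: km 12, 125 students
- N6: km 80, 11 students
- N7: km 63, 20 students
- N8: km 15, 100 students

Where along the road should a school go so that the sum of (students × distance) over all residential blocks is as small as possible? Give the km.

x = 15

For a sum of weighted absolute distances on a line, the optimum is the weighted median (not the mean). Total weight W = 463; half-weight = 231.5.
Sort by position and accumulate weight:
  km 12 (N5, w=125) → cum 125
  km 13 (N2, w=7) → cum 132
  km 15 (N8, w=100) → cum 232  ≥ 231.5 → median here
  km 24 (N4, w=50) → cum 282
  km 63 (N7, w=20) → cum 302
  km 65 (N1, w=30) → cum 332
  km 67 (N3, w=120) → cum 452
  km 80 (N6, w=11) → cum 463
Optimal location: km 15.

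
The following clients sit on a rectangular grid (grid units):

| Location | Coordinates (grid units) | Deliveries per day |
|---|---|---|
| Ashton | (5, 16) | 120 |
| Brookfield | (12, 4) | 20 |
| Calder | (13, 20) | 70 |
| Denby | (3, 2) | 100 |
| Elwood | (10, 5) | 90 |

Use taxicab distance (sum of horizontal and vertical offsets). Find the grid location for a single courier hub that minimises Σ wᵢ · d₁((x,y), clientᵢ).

(5, 5)

Manhattan distance separates: Σwᵢ(|x−xᵢ|+|y−yᵢ|) = Σwᵢ|x−xᵢ| + Σwᵢ|y−yᵢ|, so x and y are optimised independently as 1-D weighted medians.
Total weight W = 400; half = 200.
x-coordinate, sorted with cumulative weight:
  x=3 (Denby, w=100) cum 100
  x=5 (Ashton, w=120) cum 220  ← median
  x=10 (Elwood, w=90) cum 310
  x=12 (Brookfield, w=20) cum 330
  x=13 (Calder, w=70) cum 400
⇒ x* = 5
y-coordinate, sorted with cumulative weight:
  y=2 (Denby, w=100) cum 100
  y=4 (Brookfield, w=20) cum 120
  y=5 (Elwood, w=90) cum 210  ← median
  y=16 (Ashton, w=120) cum 330
  y=20 (Calder, w=70) cum 400
⇒ y* = 5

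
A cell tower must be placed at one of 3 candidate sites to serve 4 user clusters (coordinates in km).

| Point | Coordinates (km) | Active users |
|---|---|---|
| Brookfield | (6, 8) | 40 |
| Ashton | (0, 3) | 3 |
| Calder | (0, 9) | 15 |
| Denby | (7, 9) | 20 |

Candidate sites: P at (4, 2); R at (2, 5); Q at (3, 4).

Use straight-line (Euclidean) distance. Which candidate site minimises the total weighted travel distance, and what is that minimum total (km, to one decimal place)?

R, total 403.6 km

Total weighted distance at each candidate:
  P (4, 2): total = 538.6
  R (2, 5): total = 403.6
  Q (3, 4): total = 425.0
Minimum is at R with total 403.6 km.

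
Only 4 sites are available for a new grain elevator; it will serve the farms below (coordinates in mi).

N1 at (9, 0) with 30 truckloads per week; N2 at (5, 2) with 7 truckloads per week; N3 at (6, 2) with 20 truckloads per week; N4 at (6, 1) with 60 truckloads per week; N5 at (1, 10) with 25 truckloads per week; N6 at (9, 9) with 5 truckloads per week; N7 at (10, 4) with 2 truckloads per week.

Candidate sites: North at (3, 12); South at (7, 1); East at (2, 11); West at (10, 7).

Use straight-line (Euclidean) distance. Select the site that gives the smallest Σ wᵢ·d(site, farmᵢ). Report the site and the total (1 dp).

South, total 491.2 mi

Total weighted distance at each candidate:
  North (3, 12): total = 1492.3
  South (7, 1): total = 491.2
  East (2, 11): total = 1393.8
  West (10, 7): total = 1076.7
Minimum is at South with total 491.2 mi.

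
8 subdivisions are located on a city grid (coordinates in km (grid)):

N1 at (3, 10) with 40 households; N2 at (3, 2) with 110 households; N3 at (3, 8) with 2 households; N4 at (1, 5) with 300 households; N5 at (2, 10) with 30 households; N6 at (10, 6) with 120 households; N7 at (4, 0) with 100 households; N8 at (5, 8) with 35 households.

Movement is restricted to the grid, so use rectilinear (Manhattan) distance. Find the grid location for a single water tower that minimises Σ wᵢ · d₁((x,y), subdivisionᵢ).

(3, 5)

Manhattan distance separates: Σwᵢ(|x−xᵢ|+|y−yᵢ|) = Σwᵢ|x−xᵢ| + Σwᵢ|y−yᵢ|, so x and y are optimised independently as 1-D weighted medians.
Total weight W = 737; half = 368.5.
x-coordinate, sorted with cumulative weight:
  x=1 (N4, w=300) cum 300
  x=2 (N5, w=30) cum 330
  x=3 (N1, w=40) cum 370  ← median
  x=3 (N2, w=110) cum 480
  x=3 (N3, w=2) cum 482
  x=4 (N7, w=100) cum 582
  x=5 (N8, w=35) cum 617
  x=10 (N6, w=120) cum 737
⇒ x* = 3
y-coordinate, sorted with cumulative weight:
  y=0 (N7, w=100) cum 100
  y=2 (N2, w=110) cum 210
  y=5 (N4, w=300) cum 510  ← median
  y=6 (N6, w=120) cum 630
  y=8 (N3, w=2) cum 632
  y=8 (N8, w=35) cum 667
  y=10 (N1, w=40) cum 707
  y=10 (N5, w=30) cum 737
⇒ y* = 5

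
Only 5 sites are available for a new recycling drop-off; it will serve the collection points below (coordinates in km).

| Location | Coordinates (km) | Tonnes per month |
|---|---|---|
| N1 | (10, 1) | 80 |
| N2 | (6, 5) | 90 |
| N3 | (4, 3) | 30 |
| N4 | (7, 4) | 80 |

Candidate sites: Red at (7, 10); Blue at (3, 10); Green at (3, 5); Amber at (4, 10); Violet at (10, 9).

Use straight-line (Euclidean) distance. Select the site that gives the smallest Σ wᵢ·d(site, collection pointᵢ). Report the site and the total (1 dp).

Total weighted distance at each candidate:
  Red (7, 10): total = 1926.3
  Blue (3, 10): total = 2225.9
  Green (3, 5): total = 1311.9
  Amber (4, 10): total = 2096.7
  Violet (10, 9): total = 1870.2
Minimum is at Green with total 1311.9 km.

Green, total 1311.9 km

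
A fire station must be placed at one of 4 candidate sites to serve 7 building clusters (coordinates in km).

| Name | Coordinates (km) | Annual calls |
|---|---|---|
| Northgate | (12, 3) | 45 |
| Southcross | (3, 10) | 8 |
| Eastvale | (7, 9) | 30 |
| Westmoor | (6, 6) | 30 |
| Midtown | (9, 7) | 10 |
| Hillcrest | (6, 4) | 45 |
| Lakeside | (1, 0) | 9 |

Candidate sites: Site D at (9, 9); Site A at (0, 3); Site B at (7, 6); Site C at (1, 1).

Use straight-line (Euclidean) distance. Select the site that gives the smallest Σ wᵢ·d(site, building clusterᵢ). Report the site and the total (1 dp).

Total weighted distance at each candidate:
  Site D (9, 9): total = 928.6
  Site A (0, 3): total = 1479.4
  Site B (7, 6): total = 627.0
  Site C (1, 1): total = 1460.4
Minimum is at Site B with total 627.0 km.

Site B, total 627.0 km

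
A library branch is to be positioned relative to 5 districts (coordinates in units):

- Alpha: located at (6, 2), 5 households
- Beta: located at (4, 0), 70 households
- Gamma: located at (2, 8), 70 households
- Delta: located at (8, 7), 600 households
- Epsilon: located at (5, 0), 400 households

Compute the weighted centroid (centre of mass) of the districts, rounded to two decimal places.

(6.33, 4.17)

The minimiser of Σwᵢ‖p−pᵢ‖² is the weighted centroid p* = (Σwᵢpᵢ)/(Σwᵢ).
Σwᵢ = 1145.
Σwᵢxᵢ = 5·6 + 70·4 + 70·2 + 600·8 + 400·5 = 7250.
Σwᵢyᵢ = 5·2 + 70·0 + 70·8 + 600·7 + 400·0 = 4770.
x* = 7250/1145 = 6.33, y* = 4770/1145 = 4.17.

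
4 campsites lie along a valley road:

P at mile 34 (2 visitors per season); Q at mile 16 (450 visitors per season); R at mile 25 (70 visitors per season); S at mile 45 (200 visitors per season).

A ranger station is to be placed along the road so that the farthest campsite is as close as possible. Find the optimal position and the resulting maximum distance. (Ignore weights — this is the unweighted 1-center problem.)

The 1-center on a line is the midpoint of the two extreme points: leftmost at 16, rightmost at 45.
Optimal location = (16 + 45)/2 = 30.5; maximum distance = (45 − 16)/2 = 14.5.

location 30.5, max distance 14.5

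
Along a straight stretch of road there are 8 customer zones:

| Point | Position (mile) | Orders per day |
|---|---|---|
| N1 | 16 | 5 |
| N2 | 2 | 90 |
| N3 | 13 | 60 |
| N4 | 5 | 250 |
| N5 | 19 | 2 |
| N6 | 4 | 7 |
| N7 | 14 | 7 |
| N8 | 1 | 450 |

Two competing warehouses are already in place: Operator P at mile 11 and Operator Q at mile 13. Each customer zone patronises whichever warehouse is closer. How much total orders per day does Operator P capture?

The indifferent point is the midpoint (11+13)/2 = 12; customer zones left of it (closer to Operator P at 11) go to Operator P, those right go to Operator Q.
  N8 at 1 (w=450) → Operator P
  N2 at 2 (w=90) → Operator P
  N6 at 4 (w=7) → Operator P
  N4 at 5 (w=250) → Operator P
  N3 at 13 (w=60) → Operator Q
  N7 at 14 (w=7) → Operator Q
  N1 at 16 (w=5) → Operator Q
  N5 at 19 (w=2) → Operator Q
Operator P captures 797; Operator Q captures 74.

797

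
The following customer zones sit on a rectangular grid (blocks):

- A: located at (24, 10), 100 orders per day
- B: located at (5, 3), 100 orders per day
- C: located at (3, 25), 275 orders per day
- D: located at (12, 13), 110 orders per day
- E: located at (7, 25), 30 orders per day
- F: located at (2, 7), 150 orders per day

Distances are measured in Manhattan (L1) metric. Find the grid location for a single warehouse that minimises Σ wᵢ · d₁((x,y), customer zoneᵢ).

Manhattan distance separates: Σwᵢ(|x−xᵢ|+|y−yᵢ|) = Σwᵢ|x−xᵢ| + Σwᵢ|y−yᵢ|, so x and y are optimised independently as 1-D weighted medians.
Total weight W = 765; half = 382.5.
x-coordinate, sorted with cumulative weight:
  x=2 (F, w=150) cum 150
  x=3 (C, w=275) cum 425  ← median
  x=5 (B, w=100) cum 525
  x=7 (E, w=30) cum 555
  x=12 (D, w=110) cum 665
  x=24 (A, w=100) cum 765
⇒ x* = 3
y-coordinate, sorted with cumulative weight:
  y=3 (B, w=100) cum 100
  y=7 (F, w=150) cum 250
  y=10 (A, w=100) cum 350
  y=13 (D, w=110) cum 460  ← median
  y=25 (C, w=275) cum 735
  y=25 (E, w=30) cum 765
⇒ y* = 13

(3, 13)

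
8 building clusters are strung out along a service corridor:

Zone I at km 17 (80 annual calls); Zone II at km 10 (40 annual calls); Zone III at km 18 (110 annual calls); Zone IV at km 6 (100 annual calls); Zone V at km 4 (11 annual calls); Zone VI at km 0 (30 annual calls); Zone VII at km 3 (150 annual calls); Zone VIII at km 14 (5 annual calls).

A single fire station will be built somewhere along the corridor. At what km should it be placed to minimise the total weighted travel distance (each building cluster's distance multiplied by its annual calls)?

For a sum of weighted absolute distances on a line, the optimum is the weighted median (not the mean). Total weight W = 526; half-weight = 263.
Sort by position and accumulate weight:
  km 0 (Zone VI, w=30) → cum 30
  km 3 (Zone VII, w=150) → cum 180
  km 4 (Zone V, w=11) → cum 191
  km 6 (Zone IV, w=100) → cum 291  ≥ 263 → median here
  km 10 (Zone II, w=40) → cum 331
  km 14 (Zone VIII, w=5) → cum 336
  km 17 (Zone I, w=80) → cum 416
  km 18 (Zone III, w=110) → cum 526
Optimal location: km 6.

x = 6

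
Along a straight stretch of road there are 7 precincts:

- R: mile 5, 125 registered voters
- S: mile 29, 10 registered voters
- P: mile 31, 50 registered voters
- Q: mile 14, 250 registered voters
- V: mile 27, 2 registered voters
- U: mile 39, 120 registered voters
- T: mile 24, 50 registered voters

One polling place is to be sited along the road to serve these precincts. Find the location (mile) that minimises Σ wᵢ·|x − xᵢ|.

For a sum of weighted absolute distances on a line, the optimum is the weighted median (not the mean). Total weight W = 607; half-weight = 303.5.
Sort by position and accumulate weight:
  mile 5 (R, w=125) → cum 125
  mile 14 (Q, w=250) → cum 375  ≥ 303.5 → median here
  mile 24 (T, w=50) → cum 425
  mile 27 (V, w=2) → cum 427
  mile 29 (S, w=10) → cum 437
  mile 31 (P, w=50) → cum 487
  mile 39 (U, w=120) → cum 607
Optimal location: mile 14.

x = 14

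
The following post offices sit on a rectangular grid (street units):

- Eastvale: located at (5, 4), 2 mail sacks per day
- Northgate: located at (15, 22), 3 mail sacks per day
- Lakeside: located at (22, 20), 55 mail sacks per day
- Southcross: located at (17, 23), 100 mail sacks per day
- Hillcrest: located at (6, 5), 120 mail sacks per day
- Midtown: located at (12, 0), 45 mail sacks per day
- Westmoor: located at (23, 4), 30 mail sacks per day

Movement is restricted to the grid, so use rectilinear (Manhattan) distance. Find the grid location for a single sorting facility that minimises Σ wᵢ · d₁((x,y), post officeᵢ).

(17, 5)

Manhattan distance separates: Σwᵢ(|x−xᵢ|+|y−yᵢ|) = Σwᵢ|x−xᵢ| + Σwᵢ|y−yᵢ|, so x and y are optimised independently as 1-D weighted medians.
Total weight W = 355; half = 177.5.
x-coordinate, sorted with cumulative weight:
  x=5 (Eastvale, w=2) cum 2
  x=6 (Hillcrest, w=120) cum 122
  x=12 (Midtown, w=45) cum 167
  x=15 (Northgate, w=3) cum 170
  x=17 (Southcross, w=100) cum 270  ← median
  x=22 (Lakeside, w=55) cum 325
  x=23 (Westmoor, w=30) cum 355
⇒ x* = 17
y-coordinate, sorted with cumulative weight:
  y=0 (Midtown, w=45) cum 45
  y=4 (Eastvale, w=2) cum 47
  y=4 (Westmoor, w=30) cum 77
  y=5 (Hillcrest, w=120) cum 197  ← median
  y=20 (Lakeside, w=55) cum 252
  y=22 (Northgate, w=3) cum 255
  y=23 (Southcross, w=100) cum 355
⇒ y* = 5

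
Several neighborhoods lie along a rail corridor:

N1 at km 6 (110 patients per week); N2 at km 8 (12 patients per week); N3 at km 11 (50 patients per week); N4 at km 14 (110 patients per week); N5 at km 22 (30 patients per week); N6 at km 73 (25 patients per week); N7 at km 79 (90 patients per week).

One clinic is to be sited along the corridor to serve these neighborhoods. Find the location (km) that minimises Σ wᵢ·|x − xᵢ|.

For a sum of weighted absolute distances on a line, the optimum is the weighted median (not the mean). Total weight W = 427; half-weight = 213.5.
Sort by position and accumulate weight:
  km 6 (N1, w=110) → cum 110
  km 8 (N2, w=12) → cum 122
  km 11 (N3, w=50) → cum 172
  km 14 (N4, w=110) → cum 282  ≥ 213.5 → median here
  km 22 (N5, w=30) → cum 312
  km 73 (N6, w=25) → cum 337
  km 79 (N7, w=90) → cum 427
Optimal location: km 14.

x = 14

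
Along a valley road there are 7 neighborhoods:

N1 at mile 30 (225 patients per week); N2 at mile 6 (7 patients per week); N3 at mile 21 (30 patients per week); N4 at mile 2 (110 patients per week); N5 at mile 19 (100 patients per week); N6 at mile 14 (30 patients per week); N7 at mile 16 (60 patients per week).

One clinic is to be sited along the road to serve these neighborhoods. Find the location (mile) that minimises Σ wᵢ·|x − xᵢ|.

For a sum of weighted absolute distances on a line, the optimum is the weighted median (not the mean). Total weight W = 562; half-weight = 281.
Sort by position and accumulate weight:
  mile 2 (N4, w=110) → cum 110
  mile 6 (N2, w=7) → cum 117
  mile 14 (N6, w=30) → cum 147
  mile 16 (N7, w=60) → cum 207
  mile 19 (N5, w=100) → cum 307  ≥ 281 → median here
  mile 21 (N3, w=30) → cum 337
  mile 30 (N1, w=225) → cum 562
Optimal location: mile 19.

x = 19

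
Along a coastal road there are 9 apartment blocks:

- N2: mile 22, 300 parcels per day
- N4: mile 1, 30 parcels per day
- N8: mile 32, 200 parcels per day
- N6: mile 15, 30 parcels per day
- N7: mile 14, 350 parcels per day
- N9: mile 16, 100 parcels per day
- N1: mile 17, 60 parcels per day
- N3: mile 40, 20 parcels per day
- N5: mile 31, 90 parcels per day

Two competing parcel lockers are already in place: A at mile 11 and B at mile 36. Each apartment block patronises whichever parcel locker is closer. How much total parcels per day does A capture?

The indifferent point is the midpoint (11+36)/2 = 23.5; apartment blocks left of it (closer to A at 11) go to A, those right go to B.
  N4 at 1 (w=30) → A
  N7 at 14 (w=350) → A
  N6 at 15 (w=30) → A
  N9 at 16 (w=100) → A
  N1 at 17 (w=60) → A
  N2 at 22 (w=300) → A
  N5 at 31 (w=90) → B
  N8 at 32 (w=200) → B
  N3 at 40 (w=20) → B
A captures 870; B captures 310.

870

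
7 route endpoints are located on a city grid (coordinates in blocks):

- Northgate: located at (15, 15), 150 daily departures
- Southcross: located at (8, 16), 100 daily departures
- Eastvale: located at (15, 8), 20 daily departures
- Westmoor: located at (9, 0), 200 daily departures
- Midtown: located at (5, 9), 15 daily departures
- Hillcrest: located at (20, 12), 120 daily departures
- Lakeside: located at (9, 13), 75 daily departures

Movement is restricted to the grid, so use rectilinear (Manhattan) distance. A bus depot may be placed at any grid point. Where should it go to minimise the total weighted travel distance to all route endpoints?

Manhattan distance separates: Σwᵢ(|x−xᵢ|+|y−yᵢ|) = Σwᵢ|x−xᵢ| + Σwᵢ|y−yᵢ|, so x and y are optimised independently as 1-D weighted medians.
Total weight W = 680; half = 340.
x-coordinate, sorted with cumulative weight:
  x=5 (Midtown, w=15) cum 15
  x=8 (Southcross, w=100) cum 115
  x=9 (Westmoor, w=200) cum 315
  x=9 (Lakeside, w=75) cum 390  ← median
  x=15 (Northgate, w=150) cum 540
  x=15 (Eastvale, w=20) cum 560
  x=20 (Hillcrest, w=120) cum 680
⇒ x* = 9
y-coordinate, sorted with cumulative weight:
  y=0 (Westmoor, w=200) cum 200
  y=8 (Eastvale, w=20) cum 220
  y=9 (Midtown, w=15) cum 235
  y=12 (Hillcrest, w=120) cum 355  ← median
  y=13 (Lakeside, w=75) cum 430
  y=15 (Northgate, w=150) cum 580
  y=16 (Southcross, w=100) cum 680
⇒ y* = 12

(9, 12)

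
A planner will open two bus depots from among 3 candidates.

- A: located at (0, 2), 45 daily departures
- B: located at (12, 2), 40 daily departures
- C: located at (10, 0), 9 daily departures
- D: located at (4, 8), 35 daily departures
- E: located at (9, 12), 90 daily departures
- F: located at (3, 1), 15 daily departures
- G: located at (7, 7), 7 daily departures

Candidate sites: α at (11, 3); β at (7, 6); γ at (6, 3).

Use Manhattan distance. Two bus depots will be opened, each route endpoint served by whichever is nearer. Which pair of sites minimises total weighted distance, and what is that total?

{β, γ}, total 1635

Evaluate every pair (each demand assigned to the nearer of the two):
  {β, γ}: total = 1635
  {α, β}: total = 1648
  {α, γ}: total = 1776
Best pair: {β, γ} with total 1635.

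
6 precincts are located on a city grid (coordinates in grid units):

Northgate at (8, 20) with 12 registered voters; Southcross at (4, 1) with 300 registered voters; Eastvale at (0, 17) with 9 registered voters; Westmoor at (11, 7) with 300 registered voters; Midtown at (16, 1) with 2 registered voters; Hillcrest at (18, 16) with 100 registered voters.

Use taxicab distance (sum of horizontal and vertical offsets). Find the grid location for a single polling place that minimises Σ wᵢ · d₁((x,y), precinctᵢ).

(11, 7)

Manhattan distance separates: Σwᵢ(|x−xᵢ|+|y−yᵢ|) = Σwᵢ|x−xᵢ| + Σwᵢ|y−yᵢ|, so x and y are optimised independently as 1-D weighted medians.
Total weight W = 723; half = 361.5.
x-coordinate, sorted with cumulative weight:
  x=0 (Eastvale, w=9) cum 9
  x=4 (Southcross, w=300) cum 309
  x=8 (Northgate, w=12) cum 321
  x=11 (Westmoor, w=300) cum 621  ← median
  x=16 (Midtown, w=2) cum 623
  x=18 (Hillcrest, w=100) cum 723
⇒ x* = 11
y-coordinate, sorted with cumulative weight:
  y=1 (Southcross, w=300) cum 300
  y=1 (Midtown, w=2) cum 302
  y=7 (Westmoor, w=300) cum 602  ← median
  y=16 (Hillcrest, w=100) cum 702
  y=17 (Eastvale, w=9) cum 711
  y=20 (Northgate, w=12) cum 723
⇒ y* = 7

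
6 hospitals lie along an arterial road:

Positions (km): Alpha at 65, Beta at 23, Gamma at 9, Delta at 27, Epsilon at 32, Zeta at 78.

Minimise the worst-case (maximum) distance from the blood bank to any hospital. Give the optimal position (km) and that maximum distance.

location 43.5, max distance 34.5

The 1-center on a line is the midpoint of the two extreme points: leftmost at 9, rightmost at 78.
Optimal location = (9 + 78)/2 = 43.5; maximum distance = (78 − 9)/2 = 34.5.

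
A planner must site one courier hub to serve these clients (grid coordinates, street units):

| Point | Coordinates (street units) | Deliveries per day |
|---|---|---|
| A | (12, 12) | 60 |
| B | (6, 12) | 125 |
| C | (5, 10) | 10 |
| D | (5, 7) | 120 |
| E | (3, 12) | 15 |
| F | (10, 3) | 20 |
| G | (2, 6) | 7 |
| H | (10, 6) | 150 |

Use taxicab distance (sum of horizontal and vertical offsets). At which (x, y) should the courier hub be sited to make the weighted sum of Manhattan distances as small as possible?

Manhattan distance separates: Σwᵢ(|x−xᵢ|+|y−yᵢ|) = Σwᵢ|x−xᵢ| + Σwᵢ|y−yᵢ|, so x and y are optimised independently as 1-D weighted medians.
Total weight W = 507; half = 253.5.
x-coordinate, sorted with cumulative weight:
  x=2 (G, w=7) cum 7
  x=3 (E, w=15) cum 22
  x=5 (C, w=10) cum 32
  x=5 (D, w=120) cum 152
  x=6 (B, w=125) cum 277  ← median
  x=10 (F, w=20) cum 297
  x=10 (H, w=150) cum 447
  x=12 (A, w=60) cum 507
⇒ x* = 6
y-coordinate, sorted with cumulative weight:
  y=3 (F, w=20) cum 20
  y=6 (G, w=7) cum 27
  y=6 (H, w=150) cum 177
  y=7 (D, w=120) cum 297  ← median
  y=10 (C, w=10) cum 307
  y=12 (A, w=60) cum 367
  y=12 (B, w=125) cum 492
  y=12 (E, w=15) cum 507
⇒ y* = 7

(6, 7)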